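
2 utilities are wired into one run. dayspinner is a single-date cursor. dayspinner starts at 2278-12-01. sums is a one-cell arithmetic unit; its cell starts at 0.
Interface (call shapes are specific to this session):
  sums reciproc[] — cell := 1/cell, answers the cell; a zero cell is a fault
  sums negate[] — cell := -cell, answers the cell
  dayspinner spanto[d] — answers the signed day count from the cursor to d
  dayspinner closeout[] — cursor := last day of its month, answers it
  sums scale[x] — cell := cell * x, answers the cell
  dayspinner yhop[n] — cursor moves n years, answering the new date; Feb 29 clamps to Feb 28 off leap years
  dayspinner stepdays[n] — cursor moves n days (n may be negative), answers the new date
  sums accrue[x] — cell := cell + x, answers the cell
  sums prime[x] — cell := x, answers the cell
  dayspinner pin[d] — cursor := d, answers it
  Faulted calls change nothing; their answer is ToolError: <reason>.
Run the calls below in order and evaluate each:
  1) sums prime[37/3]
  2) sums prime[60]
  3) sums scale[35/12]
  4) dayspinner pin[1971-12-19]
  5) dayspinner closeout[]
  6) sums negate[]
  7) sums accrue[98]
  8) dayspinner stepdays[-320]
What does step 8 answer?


Answer: 1971-02-14

Derivation:
Act: sums prime[x=37/3]
Obs: 37/3
Act: sums prime[x=60]
Obs: 60
Act: sums scale[x=35/12]
Obs: 175
Act: dayspinner pin[d=1971-12-19]
Obs: 1971-12-19
Act: dayspinner closeout[]
Obs: 1971-12-31
Act: sums negate[]
Obs: -175
Act: sums accrue[x=98]
Obs: -77
Act: dayspinner stepdays[n=-320]
Obs: 1971-02-14


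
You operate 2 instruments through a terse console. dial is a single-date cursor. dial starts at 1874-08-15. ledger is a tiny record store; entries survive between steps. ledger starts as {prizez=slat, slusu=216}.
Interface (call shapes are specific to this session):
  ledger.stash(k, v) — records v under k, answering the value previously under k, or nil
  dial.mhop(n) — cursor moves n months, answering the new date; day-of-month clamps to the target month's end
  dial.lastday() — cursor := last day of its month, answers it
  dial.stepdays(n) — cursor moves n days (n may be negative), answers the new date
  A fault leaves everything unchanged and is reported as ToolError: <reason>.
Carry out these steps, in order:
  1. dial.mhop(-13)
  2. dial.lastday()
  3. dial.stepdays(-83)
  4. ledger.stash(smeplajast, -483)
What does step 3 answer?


Step: dial.mhop[n=-13]
Result: 1873-07-15
Step: dial.lastday[]
Result: 1873-07-31
Step: dial.stepdays[n=-83]
Result: 1873-05-09
Step: ledger.stash[k=smeplajast; v=-483]
Result: nil

Answer: 1873-05-09


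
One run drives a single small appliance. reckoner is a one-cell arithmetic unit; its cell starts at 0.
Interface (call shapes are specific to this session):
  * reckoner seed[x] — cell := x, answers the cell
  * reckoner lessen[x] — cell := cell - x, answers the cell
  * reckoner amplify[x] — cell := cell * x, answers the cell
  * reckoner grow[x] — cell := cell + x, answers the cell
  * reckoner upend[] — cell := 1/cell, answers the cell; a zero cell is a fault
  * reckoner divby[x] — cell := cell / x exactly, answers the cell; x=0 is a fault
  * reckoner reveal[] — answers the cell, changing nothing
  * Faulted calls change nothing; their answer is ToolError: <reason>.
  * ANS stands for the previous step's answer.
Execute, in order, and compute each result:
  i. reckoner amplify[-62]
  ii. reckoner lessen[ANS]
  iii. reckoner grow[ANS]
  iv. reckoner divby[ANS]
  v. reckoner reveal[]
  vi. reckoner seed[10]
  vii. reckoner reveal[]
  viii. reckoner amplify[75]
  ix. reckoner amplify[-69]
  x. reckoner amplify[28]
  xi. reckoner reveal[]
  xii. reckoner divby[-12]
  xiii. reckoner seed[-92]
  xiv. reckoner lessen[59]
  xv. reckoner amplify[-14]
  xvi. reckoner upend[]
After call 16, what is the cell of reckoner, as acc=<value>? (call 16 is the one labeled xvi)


>> reckoner amplify(x→-62)
<< 0
>> reckoner lessen(x→ANS)
<< 0
>> reckoner grow(x→ANS)
<< 0
>> reckoner divby(x→ANS)
<< ToolError: division by zero
>> reckoner reveal()
<< 0
>> reckoner seed(x→10)
<< 10
>> reckoner reveal()
<< 10
>> reckoner amplify(x→75)
<< 750
>> reckoner amplify(x→-69)
<< -51750
>> reckoner amplify(x→28)
<< -1449000
>> reckoner reveal()
<< -1449000
>> reckoner divby(x→-12)
<< 120750
>> reckoner seed(x→-92)
<< -92
>> reckoner lessen(x→59)
<< -151
>> reckoner amplify(x→-14)
<< 2114
>> reckoner upend()
<< 1/2114

Answer: acc=1/2114


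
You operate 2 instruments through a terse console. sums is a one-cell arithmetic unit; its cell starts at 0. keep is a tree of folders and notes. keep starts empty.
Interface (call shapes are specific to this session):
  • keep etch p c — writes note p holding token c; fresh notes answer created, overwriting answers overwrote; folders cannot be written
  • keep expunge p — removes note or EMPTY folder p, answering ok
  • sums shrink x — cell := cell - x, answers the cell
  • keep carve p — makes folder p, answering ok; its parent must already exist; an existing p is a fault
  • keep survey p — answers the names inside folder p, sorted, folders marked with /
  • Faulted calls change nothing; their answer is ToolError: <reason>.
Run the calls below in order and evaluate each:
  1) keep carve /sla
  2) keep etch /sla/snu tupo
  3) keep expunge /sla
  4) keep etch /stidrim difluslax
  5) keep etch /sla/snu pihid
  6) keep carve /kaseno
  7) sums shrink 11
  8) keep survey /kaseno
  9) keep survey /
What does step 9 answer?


Answer: [kaseno/, sla/, stidrim]

Derivation:
! 1. keep carve(/sla) ~> ok
! 2. keep etch(/sla/snu, tupo) ~> created
! 3. keep expunge(/sla) ~> ToolError: not empty
! 4. keep etch(/stidrim, difluslax) ~> created
! 5. keep etch(/sla/snu, pihid) ~> overwrote
! 6. keep carve(/kaseno) ~> ok
! 7. sums shrink(11) ~> -11
! 8. keep survey(/kaseno) ~> []
! 9. keep survey(/) ~> [kaseno/, sla/, stidrim]


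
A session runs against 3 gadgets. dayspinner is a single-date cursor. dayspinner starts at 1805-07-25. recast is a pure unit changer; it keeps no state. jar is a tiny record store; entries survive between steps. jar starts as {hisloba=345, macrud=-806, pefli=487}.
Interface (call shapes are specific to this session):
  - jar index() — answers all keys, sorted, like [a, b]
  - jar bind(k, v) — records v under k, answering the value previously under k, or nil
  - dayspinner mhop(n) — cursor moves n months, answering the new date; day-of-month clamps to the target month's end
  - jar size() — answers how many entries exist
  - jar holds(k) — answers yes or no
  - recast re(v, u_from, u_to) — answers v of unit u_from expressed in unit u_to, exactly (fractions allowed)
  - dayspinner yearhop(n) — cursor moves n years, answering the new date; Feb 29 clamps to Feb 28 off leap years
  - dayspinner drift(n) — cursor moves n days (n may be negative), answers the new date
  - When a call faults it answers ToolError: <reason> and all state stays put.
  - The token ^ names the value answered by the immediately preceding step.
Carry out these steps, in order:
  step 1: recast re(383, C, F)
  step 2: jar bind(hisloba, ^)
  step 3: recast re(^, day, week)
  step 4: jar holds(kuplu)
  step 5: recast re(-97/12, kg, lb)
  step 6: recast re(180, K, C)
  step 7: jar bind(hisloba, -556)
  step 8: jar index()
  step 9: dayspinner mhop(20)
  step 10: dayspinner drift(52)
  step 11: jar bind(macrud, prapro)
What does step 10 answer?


Answer: 1807-05-16

Derivation:
Calling recast re with v: 383, u_from: C, u_to: F, and get 3607/5.
I use jar bind with k: hisloba, v: ^, — result: 345.
Invoking recast re with v: ^, u_from: day, u_to: week, which returns 345/7.
I invoke jar holds with k: kuplu, yielding no.
Calling recast re with v: -97/12, u_from: kg, u_to: lb, — result: -25000000/1402863.
I try recast re with v: 180, u_from: K, u_to: C, → -1863/20.
Now I run jar bind with k: hisloba, v: -556, yielding 3607/5.
Calling jar index(), which returns [hisloba, macrud, pefli].
Next I call dayspinner mhop with n: 20, — result: 1807-03-25.
Now I run dayspinner drift with n: 52, and observe 1807-05-16.
Now I run jar bind with k: macrud, v: prapro, yielding -806.


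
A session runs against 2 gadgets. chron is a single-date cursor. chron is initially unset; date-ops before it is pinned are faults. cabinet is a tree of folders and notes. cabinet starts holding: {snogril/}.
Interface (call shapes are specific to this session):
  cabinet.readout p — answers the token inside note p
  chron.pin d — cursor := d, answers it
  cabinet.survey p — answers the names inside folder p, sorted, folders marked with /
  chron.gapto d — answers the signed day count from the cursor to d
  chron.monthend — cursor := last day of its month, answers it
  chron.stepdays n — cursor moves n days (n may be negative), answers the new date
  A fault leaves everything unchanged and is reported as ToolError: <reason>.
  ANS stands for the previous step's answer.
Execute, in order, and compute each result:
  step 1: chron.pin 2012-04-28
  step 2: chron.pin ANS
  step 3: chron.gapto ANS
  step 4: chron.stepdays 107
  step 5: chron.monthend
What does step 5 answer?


>> chron.pin(d=2012-04-28)
<< 2012-04-28
>> chron.pin(d=ANS)
<< 2012-04-28
>> chron.gapto(d=ANS)
<< 0
>> chron.stepdays(n=107)
<< 2012-08-13
>> chron.monthend()
<< 2012-08-31

Answer: 2012-08-31


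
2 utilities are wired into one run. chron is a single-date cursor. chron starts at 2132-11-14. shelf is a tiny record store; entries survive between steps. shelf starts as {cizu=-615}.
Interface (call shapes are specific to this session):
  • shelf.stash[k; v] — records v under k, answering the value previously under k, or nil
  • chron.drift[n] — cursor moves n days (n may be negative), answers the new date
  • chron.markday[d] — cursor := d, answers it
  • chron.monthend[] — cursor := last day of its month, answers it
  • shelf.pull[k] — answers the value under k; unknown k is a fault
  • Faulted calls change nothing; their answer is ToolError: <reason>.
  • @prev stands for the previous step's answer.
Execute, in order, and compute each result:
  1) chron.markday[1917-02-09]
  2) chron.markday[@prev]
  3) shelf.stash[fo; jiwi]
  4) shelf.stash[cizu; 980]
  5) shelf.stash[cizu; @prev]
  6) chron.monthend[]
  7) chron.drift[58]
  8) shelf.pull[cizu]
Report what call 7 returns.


Answer: 1917-04-27

Derivation:
Act: markday[d: 1917-02-09]
Obs: 1917-02-09
Act: markday[d: @prev]
Obs: 1917-02-09
Act: stash[k: fo; v: jiwi]
Obs: nil
Act: stash[k: cizu; v: 980]
Obs: -615
Act: stash[k: cizu; v: @prev]
Obs: 980
Act: monthend[]
Obs: 1917-02-28
Act: drift[n: 58]
Obs: 1917-04-27
Act: pull[k: cizu]
Obs: -615


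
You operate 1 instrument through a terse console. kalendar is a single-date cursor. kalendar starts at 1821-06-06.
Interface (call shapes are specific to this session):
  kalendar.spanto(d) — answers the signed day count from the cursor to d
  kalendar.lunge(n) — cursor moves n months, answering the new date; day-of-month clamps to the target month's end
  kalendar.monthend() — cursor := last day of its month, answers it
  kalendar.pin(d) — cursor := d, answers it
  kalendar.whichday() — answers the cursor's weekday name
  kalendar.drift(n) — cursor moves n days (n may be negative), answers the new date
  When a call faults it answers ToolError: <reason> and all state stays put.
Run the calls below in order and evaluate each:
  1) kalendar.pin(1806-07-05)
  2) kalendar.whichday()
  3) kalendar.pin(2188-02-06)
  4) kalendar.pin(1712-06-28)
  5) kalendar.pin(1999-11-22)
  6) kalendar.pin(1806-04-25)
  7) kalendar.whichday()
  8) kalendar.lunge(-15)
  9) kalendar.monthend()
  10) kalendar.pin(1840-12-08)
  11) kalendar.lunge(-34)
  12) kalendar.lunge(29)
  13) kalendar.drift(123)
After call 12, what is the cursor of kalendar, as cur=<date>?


>> kalendar.pin(1806-07-05)
<< 1806-07-05
>> kalendar.whichday()
<< Saturday
>> kalendar.pin(2188-02-06)
<< 2188-02-06
>> kalendar.pin(1712-06-28)
<< 1712-06-28
>> kalendar.pin(1999-11-22)
<< 1999-11-22
>> kalendar.pin(1806-04-25)
<< 1806-04-25
>> kalendar.whichday()
<< Friday
>> kalendar.lunge(-15)
<< 1805-01-25
>> kalendar.monthend()
<< 1805-01-31
>> kalendar.pin(1840-12-08)
<< 1840-12-08
>> kalendar.lunge(-34)
<< 1838-02-08
>> kalendar.lunge(29)
<< 1840-07-08
>> kalendar.drift(123)
<< 1840-11-08

Answer: cur=1840-07-08


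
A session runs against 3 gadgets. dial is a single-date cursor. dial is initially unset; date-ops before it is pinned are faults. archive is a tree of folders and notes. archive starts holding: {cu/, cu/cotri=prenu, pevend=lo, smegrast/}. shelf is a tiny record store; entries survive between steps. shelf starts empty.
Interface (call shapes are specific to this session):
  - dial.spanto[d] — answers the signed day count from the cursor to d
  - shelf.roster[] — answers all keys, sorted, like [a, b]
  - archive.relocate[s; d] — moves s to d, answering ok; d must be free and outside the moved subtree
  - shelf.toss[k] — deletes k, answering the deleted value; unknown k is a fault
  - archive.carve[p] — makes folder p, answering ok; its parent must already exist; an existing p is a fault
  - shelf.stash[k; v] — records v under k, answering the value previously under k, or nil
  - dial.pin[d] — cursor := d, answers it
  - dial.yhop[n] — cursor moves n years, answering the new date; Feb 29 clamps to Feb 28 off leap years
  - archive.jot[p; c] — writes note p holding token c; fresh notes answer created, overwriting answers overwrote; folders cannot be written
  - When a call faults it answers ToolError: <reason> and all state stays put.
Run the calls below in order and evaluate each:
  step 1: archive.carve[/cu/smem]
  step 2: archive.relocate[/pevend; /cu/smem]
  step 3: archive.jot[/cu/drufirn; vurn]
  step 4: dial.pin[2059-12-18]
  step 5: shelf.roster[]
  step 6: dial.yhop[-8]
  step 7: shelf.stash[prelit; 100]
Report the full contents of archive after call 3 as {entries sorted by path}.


·→ archive.carve(p='/cu/smem')
·← ok
·→ archive.relocate(s='/pevend', d='/cu/smem')
·← ToolError: exists
·→ archive.jot(p='/cu/drufirn', c='vurn')
·← created
·→ dial.pin(d='2059-12-18')
·← 2059-12-18
·→ shelf.roster()
·← []
·→ dial.yhop(n='-8')
·← 2051-12-18
·→ shelf.stash(k='prelit', v='100')
·← nil

Answer: {cu/, cu/cotri=prenu, cu/drufirn=vurn, cu/smem/, pevend=lo, smegrast/}


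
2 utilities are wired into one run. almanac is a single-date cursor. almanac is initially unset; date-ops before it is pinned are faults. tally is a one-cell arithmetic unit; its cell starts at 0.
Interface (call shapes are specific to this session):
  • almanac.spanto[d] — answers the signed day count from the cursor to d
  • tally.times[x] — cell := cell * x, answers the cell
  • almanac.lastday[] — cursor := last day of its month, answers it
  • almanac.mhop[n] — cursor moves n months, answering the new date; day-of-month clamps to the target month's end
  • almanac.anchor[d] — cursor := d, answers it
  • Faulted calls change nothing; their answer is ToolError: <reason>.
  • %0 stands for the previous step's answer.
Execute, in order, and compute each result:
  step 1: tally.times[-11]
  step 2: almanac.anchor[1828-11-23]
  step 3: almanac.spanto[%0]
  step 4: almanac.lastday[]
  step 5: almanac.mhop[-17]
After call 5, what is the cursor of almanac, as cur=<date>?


# tally.times(x: -11) -> 0
# almanac.anchor(d: 1828-11-23) -> 1828-11-23
# almanac.spanto(d: %0) -> 0
# almanac.lastday() -> 1828-11-30
# almanac.mhop(n: -17) -> 1827-06-30

Answer: cur=1827-06-30


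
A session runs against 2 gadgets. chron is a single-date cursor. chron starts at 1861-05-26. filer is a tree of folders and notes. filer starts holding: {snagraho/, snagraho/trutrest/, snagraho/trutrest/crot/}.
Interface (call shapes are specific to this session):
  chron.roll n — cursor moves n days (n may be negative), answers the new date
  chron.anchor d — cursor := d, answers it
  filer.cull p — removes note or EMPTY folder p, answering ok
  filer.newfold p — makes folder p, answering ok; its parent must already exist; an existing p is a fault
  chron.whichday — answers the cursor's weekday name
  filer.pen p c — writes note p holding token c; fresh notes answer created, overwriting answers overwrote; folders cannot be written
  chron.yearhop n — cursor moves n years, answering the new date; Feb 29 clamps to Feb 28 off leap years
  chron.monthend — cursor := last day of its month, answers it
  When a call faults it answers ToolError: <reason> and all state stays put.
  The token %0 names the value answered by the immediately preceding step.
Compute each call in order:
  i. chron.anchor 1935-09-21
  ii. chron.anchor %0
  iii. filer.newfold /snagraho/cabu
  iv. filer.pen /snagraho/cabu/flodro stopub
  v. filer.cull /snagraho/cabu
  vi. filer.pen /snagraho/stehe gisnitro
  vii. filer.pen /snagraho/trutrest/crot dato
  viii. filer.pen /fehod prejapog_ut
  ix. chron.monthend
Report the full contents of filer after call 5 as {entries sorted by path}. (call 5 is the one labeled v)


Answer: {snagraho/, snagraho/cabu/, snagraho/cabu/flodro=stopub, snagraho/trutrest/, snagraho/trutrest/crot/}

Derivation:
# 1. anchor(d: 1935-09-21) == 1935-09-21
# 2. anchor(d: %0) == 1935-09-21
# 3. newfold(p: /snagraho/cabu) == ok
# 4. pen(p: /snagraho/cabu/flodro, c: stopub) == created
# 5. cull(p: /snagraho/cabu) == ToolError: not empty
# 6. pen(p: /snagraho/stehe, c: gisnitro) == created
# 7. pen(p: /snagraho/trutrest/crot, c: dato) == ToolError: is a directory
# 8. pen(p: /fehod, c: prejapog_ut) == created
# 9. monthend() == 1935-09-30


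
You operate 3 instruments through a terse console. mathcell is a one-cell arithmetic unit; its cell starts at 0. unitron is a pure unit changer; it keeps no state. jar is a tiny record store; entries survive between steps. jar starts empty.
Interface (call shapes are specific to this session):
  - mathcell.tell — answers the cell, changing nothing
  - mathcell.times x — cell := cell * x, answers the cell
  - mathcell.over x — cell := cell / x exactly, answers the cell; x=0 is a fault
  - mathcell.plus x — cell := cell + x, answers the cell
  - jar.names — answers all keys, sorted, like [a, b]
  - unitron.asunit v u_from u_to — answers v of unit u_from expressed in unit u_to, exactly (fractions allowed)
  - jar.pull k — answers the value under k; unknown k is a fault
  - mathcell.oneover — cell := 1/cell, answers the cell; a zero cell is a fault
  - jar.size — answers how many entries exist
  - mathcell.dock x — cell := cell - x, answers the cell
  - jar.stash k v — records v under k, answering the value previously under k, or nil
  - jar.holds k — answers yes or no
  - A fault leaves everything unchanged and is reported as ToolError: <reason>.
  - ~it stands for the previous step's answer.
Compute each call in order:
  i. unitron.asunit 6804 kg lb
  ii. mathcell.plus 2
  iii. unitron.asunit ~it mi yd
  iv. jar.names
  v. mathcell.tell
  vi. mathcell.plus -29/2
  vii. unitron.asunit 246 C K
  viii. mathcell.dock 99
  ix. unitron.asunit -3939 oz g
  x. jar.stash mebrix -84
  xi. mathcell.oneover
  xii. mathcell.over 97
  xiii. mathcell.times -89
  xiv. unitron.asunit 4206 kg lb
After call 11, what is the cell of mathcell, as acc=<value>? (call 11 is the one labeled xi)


I invoke unitron.asunit with v=6804, u_from=kg, u_to=lb, yielding 97200000000/6479891.
Using mathcell.plus with x=2: 2.
I try unitron.asunit with v=~it, u_from=mi, u_to=yd, and get 3520.
I run jar.names, yielding [].
Invoking mathcell.tell(), and see 2.
Then mathcell.plus with x=-29/2: -25/2.
I run unitron.asunit with v=246, u_from=C, u_to=K, yielding 10383/20.
Now I run mathcell.dock with x=99, and observe -223/2.
I invoke unitron.asunit with v=-3939, u_from=oz, u_to=g, giving -178670034543/1600000.
I run jar.stash with k=mebrix, v=-84, and get nil.
I try mathcell.oneover, — result: -2/223.
Then mathcell.over with x=97, and get -2/21631.
Now I run mathcell.times with x=-89, and get 178/21631.
Next I call unitron.asunit with v=4206, u_from=kg, u_to=lb, and get 420600000000/45359237.

Answer: acc=-2/223


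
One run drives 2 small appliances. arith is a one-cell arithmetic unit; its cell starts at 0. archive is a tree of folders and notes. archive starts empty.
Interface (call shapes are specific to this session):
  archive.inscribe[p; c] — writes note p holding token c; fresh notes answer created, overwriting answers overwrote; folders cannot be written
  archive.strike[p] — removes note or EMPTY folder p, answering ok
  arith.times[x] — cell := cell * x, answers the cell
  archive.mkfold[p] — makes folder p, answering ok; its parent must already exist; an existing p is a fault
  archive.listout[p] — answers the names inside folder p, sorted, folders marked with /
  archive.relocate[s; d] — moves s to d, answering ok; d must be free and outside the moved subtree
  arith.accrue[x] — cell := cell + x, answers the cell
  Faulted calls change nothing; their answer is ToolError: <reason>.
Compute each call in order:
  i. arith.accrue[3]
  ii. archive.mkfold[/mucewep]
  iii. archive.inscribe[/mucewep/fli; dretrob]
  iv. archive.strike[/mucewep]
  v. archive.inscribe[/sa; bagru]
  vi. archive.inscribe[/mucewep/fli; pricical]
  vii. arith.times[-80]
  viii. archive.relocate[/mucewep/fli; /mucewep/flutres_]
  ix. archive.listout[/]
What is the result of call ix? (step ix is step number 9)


Answer: [mucewep/, sa]

Derivation:
I try arith.accrue with x='3': 3.
I run archive.mkfold with p='/mucewep', giving ok.
Invoking archive.inscribe with p='/mucewep/fli', c='dretrob', — result: created.
I call archive.strike with p='/mucewep', yielding ToolError: not empty.
I use archive.inscribe with p='/sa', c='bagru', and get created.
I try archive.inscribe with p='/mucewep/fli', c='pricical', — result: overwrote.
I run arith.times with x='-80', giving -240.
I use archive.relocate with s='/mucewep/fli', d='/mucewep/flutres_', and observe ok.
I try archive.listout with p='/', giving [mucewep/, sa].


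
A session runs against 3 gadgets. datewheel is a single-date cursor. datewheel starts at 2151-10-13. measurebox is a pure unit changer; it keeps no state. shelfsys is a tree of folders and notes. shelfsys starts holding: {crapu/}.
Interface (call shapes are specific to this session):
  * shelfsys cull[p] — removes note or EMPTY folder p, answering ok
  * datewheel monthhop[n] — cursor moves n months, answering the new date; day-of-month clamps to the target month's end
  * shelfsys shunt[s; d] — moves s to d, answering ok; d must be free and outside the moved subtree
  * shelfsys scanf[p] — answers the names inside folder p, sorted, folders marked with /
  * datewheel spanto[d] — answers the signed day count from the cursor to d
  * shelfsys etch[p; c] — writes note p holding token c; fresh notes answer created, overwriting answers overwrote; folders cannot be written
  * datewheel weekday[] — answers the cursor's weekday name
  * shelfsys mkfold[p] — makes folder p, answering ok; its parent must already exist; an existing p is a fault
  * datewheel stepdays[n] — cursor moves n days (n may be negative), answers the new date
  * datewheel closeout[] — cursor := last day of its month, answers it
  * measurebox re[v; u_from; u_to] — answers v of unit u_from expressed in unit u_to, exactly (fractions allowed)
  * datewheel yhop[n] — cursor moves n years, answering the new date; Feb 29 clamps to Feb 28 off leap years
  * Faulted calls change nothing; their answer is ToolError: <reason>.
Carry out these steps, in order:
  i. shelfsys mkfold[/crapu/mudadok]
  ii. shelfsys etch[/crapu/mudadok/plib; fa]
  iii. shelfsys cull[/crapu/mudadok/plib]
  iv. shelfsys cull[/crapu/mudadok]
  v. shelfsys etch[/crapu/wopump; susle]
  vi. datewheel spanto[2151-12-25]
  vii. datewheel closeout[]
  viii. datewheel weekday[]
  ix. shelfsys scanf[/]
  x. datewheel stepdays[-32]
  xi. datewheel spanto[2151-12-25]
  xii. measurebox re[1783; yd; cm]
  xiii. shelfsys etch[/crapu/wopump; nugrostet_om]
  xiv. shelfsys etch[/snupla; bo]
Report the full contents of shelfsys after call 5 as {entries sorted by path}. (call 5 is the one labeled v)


>> shelfsys mkfold(p=/crapu/mudadok)
<< ok
>> shelfsys etch(p=/crapu/mudadok/plib, c=fa)
<< created
>> shelfsys cull(p=/crapu/mudadok/plib)
<< ok
>> shelfsys cull(p=/crapu/mudadok)
<< ok
>> shelfsys etch(p=/crapu/wopump, c=susle)
<< created
>> datewheel spanto(d=2151-12-25)
<< 73
>> datewheel closeout()
<< 2151-10-31
>> datewheel weekday()
<< Sunday
>> shelfsys scanf(p=/)
<< [crapu/]
>> datewheel stepdays(n=-32)
<< 2151-09-29
>> datewheel spanto(d=2151-12-25)
<< 87
>> measurebox re(v=1783, u_from=yd, u_to=cm)
<< 4075938/25
>> shelfsys etch(p=/crapu/wopump, c=nugrostet_om)
<< overwrote
>> shelfsys etch(p=/snupla, c=bo)
<< created

Answer: {crapu/, crapu/wopump=susle}


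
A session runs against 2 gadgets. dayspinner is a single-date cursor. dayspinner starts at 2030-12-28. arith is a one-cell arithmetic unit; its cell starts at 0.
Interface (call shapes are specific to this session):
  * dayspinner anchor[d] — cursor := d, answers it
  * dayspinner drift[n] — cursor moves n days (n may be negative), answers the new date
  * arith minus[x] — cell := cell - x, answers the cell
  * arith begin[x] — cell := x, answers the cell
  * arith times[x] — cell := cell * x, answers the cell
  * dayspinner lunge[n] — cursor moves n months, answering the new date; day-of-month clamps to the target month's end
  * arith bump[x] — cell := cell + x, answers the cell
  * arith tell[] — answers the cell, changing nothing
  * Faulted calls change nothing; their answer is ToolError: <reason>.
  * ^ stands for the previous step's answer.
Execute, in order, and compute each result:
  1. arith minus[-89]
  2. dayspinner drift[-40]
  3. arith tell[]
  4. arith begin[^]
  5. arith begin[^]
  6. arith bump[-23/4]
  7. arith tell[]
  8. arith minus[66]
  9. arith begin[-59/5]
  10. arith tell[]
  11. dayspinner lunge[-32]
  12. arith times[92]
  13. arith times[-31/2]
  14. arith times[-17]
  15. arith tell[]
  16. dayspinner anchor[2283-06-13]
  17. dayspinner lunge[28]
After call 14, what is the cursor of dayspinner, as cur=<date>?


Answer: cur=2028-03-18

Derivation:
→ arith minus(x→-89)
← 89
→ dayspinner drift(n→-40)
← 2030-11-18
→ arith tell()
← 89
→ arith begin(x→^)
← 89
→ arith begin(x→^)
← 89
→ arith bump(x→-23/4)
← 333/4
→ arith tell()
← 333/4
→ arith minus(x→66)
← 69/4
→ arith begin(x→-59/5)
← -59/5
→ arith tell()
← -59/5
→ dayspinner lunge(n→-32)
← 2028-03-18
→ arith times(x→92)
← -5428/5
→ arith times(x→-31/2)
← 84134/5
→ arith times(x→-17)
← -1430278/5
→ arith tell()
← -1430278/5
→ dayspinner anchor(d→2283-06-13)
← 2283-06-13
→ dayspinner lunge(n→28)
← 2285-10-13


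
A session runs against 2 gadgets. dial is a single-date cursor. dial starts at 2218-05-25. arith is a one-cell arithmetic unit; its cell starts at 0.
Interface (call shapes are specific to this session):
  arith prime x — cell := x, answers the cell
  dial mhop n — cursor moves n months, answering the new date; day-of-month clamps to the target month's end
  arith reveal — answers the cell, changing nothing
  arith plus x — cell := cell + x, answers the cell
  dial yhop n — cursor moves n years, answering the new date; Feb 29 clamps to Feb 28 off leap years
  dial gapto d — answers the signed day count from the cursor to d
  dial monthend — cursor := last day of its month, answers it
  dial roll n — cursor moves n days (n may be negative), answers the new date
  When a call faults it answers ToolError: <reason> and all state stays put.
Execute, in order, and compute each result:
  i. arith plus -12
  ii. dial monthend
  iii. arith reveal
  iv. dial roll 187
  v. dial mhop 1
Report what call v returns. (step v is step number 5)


-- 1. arith plus(x=-12) == -12
-- 2. dial monthend() == 2218-05-31
-- 3. arith reveal() == -12
-- 4. dial roll(n=187) == 2218-12-04
-- 5. dial mhop(n=1) == 2219-01-04

Answer: 2219-01-04


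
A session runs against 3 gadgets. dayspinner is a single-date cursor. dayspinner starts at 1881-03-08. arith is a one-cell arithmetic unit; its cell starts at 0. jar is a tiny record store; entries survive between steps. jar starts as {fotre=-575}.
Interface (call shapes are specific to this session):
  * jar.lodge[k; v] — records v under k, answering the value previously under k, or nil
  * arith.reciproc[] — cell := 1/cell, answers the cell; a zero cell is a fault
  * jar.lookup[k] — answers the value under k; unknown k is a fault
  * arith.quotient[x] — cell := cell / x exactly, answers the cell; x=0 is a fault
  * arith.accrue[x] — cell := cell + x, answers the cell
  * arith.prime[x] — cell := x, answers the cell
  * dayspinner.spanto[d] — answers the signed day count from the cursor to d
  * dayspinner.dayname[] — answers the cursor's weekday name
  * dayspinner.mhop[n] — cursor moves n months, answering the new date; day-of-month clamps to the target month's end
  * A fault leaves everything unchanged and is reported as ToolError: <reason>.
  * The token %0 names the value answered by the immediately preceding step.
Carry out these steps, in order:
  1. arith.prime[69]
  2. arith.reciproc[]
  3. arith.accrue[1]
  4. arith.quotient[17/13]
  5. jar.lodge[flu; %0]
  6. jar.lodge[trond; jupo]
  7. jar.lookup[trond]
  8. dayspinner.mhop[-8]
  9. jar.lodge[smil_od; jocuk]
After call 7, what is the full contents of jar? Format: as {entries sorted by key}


==> prime(x=69)
<== 69
==> reciproc()
<== 1/69
==> accrue(x=1)
<== 70/69
==> quotient(x=17/13)
<== 910/1173
==> lodge(k=flu, v=%0)
<== nil
==> lodge(k=trond, v=jupo)
<== nil
==> lookup(k=trond)
<== jupo
==> mhop(n=-8)
<== 1880-07-08
==> lodge(k=smil_od, v=jocuk)
<== nil

Answer: {flu=910/1173, fotre=-575, trond=jupo}


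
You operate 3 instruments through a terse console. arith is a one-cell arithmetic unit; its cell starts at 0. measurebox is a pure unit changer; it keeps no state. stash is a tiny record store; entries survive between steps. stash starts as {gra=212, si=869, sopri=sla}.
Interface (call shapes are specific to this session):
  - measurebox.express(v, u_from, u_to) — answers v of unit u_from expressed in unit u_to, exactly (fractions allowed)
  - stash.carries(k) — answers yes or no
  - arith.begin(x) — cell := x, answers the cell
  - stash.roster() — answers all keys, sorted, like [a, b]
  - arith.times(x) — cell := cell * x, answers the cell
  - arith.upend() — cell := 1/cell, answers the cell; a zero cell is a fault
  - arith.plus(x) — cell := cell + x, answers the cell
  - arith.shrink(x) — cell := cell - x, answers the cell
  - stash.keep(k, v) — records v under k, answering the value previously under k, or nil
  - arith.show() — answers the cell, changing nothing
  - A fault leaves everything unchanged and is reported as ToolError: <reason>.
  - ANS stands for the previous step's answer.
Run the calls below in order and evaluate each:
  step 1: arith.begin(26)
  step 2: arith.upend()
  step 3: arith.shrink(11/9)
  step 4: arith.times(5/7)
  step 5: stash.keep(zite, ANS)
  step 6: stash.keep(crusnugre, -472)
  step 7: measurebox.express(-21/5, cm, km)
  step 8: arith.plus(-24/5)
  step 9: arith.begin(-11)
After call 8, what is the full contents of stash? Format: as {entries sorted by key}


Answer: {crusnugre=-472, gra=212, si=869, sopri=sla, zite=-1385/1638}

Derivation:
-> arith.begin(x='26')
<- 26
-> arith.upend()
<- 1/26
-> arith.shrink(x='11/9')
<- -277/234
-> arith.times(x='5/7')
<- -1385/1638
-> stash.keep(k='zite', v='ANS')
<- nil
-> stash.keep(k='crusnugre', v='-472')
<- nil
-> measurebox.express(v='-21/5', u_from='cm', u_to='km')
<- -21/500000
-> arith.plus(x='-24/5')
<- -46237/8190
-> arith.begin(x='-11')
<- -11


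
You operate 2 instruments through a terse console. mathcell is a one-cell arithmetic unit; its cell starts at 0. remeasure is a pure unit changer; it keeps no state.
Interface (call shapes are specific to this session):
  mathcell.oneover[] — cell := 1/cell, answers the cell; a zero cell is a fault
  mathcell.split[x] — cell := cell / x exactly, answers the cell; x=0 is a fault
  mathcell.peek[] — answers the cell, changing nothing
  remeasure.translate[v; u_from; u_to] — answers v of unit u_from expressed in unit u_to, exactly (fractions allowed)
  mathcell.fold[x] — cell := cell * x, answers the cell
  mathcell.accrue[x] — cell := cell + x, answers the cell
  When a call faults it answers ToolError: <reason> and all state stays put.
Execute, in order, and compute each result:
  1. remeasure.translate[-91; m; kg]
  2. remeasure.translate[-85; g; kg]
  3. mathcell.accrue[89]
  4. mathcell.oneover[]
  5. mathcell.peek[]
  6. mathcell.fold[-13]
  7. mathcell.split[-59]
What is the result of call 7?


Answer: 13/5251

Derivation:
// remeasure.translate(v=-91, u_from=m, u_to=kg) -> ToolError: incompatible units
// remeasure.translate(v=-85, u_from=g, u_to=kg) -> -17/200
// mathcell.accrue(x=89) -> 89
// mathcell.oneover() -> 1/89
// mathcell.peek() -> 1/89
// mathcell.fold(x=-13) -> -13/89
// mathcell.split(x=-59) -> 13/5251


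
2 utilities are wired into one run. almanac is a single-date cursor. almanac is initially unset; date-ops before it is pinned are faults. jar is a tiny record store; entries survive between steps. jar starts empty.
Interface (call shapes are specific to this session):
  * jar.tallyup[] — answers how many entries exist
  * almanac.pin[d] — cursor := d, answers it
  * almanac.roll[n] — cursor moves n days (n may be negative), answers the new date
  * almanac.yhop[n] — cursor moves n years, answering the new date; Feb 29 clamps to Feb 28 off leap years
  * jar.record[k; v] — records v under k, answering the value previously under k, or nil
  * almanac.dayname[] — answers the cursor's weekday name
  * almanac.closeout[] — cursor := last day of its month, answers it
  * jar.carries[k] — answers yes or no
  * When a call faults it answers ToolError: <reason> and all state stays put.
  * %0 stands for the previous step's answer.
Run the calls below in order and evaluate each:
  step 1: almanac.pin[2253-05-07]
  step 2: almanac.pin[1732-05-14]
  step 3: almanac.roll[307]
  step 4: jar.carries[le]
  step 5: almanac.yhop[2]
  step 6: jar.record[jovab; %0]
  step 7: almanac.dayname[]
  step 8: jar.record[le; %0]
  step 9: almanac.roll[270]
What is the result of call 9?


Answer: 1735-12-12

Derivation:
→ almanac.pin(2253-05-07)
← 2253-05-07
→ almanac.pin(1732-05-14)
← 1732-05-14
→ almanac.roll(307)
← 1733-03-17
→ jar.carries(le)
← no
→ almanac.yhop(2)
← 1735-03-17
→ jar.record(jovab, %0)
← nil
→ almanac.dayname()
← Thursday
→ jar.record(le, %0)
← nil
→ almanac.roll(270)
← 1735-12-12


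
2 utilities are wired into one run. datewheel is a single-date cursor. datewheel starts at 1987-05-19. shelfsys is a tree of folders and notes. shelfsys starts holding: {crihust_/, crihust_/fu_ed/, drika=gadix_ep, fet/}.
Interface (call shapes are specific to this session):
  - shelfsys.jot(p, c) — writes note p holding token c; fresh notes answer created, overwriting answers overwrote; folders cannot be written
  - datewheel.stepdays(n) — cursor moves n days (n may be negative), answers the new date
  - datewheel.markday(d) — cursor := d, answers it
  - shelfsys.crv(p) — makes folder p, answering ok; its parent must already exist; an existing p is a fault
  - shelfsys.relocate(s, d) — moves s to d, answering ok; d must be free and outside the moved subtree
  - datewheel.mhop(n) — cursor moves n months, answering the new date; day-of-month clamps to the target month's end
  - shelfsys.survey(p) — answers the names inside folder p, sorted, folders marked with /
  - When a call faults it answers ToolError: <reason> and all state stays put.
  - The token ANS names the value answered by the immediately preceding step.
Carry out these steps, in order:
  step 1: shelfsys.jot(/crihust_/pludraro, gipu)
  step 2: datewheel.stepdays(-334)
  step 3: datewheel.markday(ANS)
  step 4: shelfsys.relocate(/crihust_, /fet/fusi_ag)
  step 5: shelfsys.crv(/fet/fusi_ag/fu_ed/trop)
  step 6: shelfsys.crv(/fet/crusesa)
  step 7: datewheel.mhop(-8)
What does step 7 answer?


·→ shelfsys.jot(p='/crihust_/pludraro', c='gipu')
·← created
·→ datewheel.stepdays(n='-334')
·← 1986-06-19
·→ datewheel.markday(d='ANS')
·← 1986-06-19
·→ shelfsys.relocate(s='/crihust_', d='/fet/fusi_ag')
·← ok
·→ shelfsys.crv(p='/fet/fusi_ag/fu_ed/trop')
·← ok
·→ shelfsys.crv(p='/fet/crusesa')
·← ok
·→ datewheel.mhop(n='-8')
·← 1985-10-19

Answer: 1985-10-19


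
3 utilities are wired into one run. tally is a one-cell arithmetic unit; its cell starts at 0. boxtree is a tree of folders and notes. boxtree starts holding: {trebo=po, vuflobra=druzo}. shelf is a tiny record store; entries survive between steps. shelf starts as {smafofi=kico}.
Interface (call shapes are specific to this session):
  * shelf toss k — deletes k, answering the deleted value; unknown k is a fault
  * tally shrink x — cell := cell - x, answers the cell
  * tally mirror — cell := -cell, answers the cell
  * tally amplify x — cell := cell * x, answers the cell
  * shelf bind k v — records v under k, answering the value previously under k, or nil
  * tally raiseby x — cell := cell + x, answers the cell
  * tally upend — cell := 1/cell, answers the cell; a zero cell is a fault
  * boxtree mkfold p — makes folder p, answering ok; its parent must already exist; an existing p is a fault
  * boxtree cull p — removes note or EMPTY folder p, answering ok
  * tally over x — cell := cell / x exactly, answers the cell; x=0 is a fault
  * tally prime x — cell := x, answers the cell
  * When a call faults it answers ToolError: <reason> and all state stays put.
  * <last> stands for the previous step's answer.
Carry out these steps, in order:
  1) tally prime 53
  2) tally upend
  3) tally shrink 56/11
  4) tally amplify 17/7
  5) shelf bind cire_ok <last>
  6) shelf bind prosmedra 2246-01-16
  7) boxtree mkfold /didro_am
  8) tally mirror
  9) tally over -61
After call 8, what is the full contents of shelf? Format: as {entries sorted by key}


Answer: {cire_ok=-50269/4081, prosmedra=2246-01-16, smafofi=kico}

Derivation:
>>> tally prime 53
  53
>>> tally upend
  1/53
>>> tally shrink 56/11
  -2957/583
>>> tally amplify 17/7
  -50269/4081
>>> shelf bind cire_ok <last>
  nil
>>> shelf bind prosmedra 2246-01-16
  nil
>>> boxtree mkfold /didro_am
  ok
>>> tally mirror
  50269/4081
>>> tally over -61
  -50269/248941


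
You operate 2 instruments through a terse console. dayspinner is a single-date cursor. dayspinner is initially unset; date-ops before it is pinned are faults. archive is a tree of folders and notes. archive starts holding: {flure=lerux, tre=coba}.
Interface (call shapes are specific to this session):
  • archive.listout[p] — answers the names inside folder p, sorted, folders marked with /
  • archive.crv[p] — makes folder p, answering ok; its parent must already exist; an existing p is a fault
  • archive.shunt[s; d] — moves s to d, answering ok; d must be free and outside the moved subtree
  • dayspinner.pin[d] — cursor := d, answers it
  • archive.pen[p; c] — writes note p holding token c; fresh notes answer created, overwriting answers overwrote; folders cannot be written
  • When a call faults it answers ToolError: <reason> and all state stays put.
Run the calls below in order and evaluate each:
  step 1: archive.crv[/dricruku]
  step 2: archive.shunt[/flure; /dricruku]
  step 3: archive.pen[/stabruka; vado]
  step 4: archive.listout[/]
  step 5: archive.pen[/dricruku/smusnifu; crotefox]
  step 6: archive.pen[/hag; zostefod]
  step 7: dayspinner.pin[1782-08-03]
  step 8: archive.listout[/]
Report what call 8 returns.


→ crv(p='/dricruku')
← ok
→ shunt(s='/flure', d='/dricruku')
← ToolError: exists
→ pen(p='/stabruka', c='vado')
← created
→ listout(p='/')
← [dricruku/, flure, stabruka, tre]
→ pen(p='/dricruku/smusnifu', c='crotefox')
← created
→ pen(p='/hag', c='zostefod')
← created
→ pin(d='1782-08-03')
← 1782-08-03
→ listout(p='/')
← [dricruku/, flure, hag, stabruka, tre]

Answer: [dricruku/, flure, hag, stabruka, tre]
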